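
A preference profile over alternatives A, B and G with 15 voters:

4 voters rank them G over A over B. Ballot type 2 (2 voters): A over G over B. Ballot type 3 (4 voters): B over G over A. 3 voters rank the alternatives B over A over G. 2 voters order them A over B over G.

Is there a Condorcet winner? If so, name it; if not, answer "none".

none

Pairwise majorities:
A–B: A 8–7.
A vs G: A preferred on 2+3+2 = 7 ballots; G wins 8–7.
B vs G: B, 9–6.
No alternative is unbeaten: A loses to G; B loses to A; G loses to B. In particular A beats B beats G beats A is a majority cycle — no Condorcet winner exists.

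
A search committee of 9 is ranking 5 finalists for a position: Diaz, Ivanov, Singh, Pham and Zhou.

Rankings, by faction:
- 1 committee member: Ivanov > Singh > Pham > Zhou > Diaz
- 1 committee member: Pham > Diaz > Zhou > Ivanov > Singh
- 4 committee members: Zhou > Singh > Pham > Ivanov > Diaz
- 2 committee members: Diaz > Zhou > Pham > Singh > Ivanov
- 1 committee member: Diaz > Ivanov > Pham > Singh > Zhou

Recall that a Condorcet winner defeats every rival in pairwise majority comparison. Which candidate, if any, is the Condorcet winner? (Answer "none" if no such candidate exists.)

Pairwise majorities:
Diaz–Ivanov: Ivanov 5–4.
Diaz vs Singh: Singh wins 5–4.
Diaz vs Pham: Pham wins 6–3.
Diaz vs Zhou: Zhou wins 5–4.
Ivanov vs Singh: Singh, 6–3.
Ivanov vs Pham: Pham, 7–2.
Ivanov–Zhou: Zhou 7–2.
Singh vs Pham: Singh, 5–4.
Singh vs Zhou: Zhou wins 7–2.
Pham vs Zhou: Zhou wins 6–3.
Zhou beats each of Diaz, Ivanov, Singh, Pham — Zhou is the Condorcet winner.

Zhou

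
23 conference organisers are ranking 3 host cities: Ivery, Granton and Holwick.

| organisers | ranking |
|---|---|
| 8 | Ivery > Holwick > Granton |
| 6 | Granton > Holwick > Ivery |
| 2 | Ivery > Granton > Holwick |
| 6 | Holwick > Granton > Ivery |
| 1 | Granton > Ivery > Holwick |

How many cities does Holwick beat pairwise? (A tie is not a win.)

2

Holwick against each rival (23 organisers):
Holwick vs Ivery: 12 to 11, Holwick.
Holwick vs Granton: Holwick preferred on 8+6 = 14 ballots; Holwick wins 14–9.
Holwick beats Ivery, Granton — 2 pairwise wins.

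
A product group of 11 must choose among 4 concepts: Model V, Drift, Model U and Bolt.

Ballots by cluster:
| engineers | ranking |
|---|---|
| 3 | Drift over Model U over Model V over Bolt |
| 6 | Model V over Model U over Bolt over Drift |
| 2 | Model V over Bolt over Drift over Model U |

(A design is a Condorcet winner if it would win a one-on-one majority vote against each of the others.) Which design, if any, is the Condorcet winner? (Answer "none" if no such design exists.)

Pairwise majorities:
Model V vs Drift: Model V preferred on 6+2 = 8 ballots; Model V wins 8–3.
Model V vs Model U: Model V preferred on 6+2 = 8 ballots; Model V wins 8–3.
Model V vs Bolt: 11 to 0, Model V.
Drift vs Model U: 3+2 = 5 for Drift, 6 for Model U — Model U by 6–5.
Drift vs Bolt: Drift is ranked higher on 3 ballots, Bolt on 8. Bolt wins 8–3.
Model U vs Bolt: Model U is ranked higher on 3+6 = 9 ballots, Bolt on 2. Model U wins 9–2.
Model V beats each of Drift, Model U, Bolt — Model V is the Condorcet winner.

Model V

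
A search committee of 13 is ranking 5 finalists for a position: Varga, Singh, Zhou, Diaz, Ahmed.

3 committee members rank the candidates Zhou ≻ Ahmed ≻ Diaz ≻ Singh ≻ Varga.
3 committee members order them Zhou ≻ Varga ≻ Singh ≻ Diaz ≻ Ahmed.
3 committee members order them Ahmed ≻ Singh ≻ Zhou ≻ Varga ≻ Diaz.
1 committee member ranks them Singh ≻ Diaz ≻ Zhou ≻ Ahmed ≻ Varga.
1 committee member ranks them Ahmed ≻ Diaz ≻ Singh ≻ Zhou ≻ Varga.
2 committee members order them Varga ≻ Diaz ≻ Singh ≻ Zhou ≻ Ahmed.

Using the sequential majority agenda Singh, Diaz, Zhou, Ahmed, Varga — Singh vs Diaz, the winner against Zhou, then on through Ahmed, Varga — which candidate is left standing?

Ahmed

Round 1: Singh vs Diaz — 7–6, Singh advances.
Round 2: Singh vs Zhou — 7–6, Singh advances.
Round 3: Singh vs Ahmed — 6–7, Ahmed advances.
Round 4: Ahmed vs Varga — 8–5, Ahmed advances.
The agenda winner is Ahmed.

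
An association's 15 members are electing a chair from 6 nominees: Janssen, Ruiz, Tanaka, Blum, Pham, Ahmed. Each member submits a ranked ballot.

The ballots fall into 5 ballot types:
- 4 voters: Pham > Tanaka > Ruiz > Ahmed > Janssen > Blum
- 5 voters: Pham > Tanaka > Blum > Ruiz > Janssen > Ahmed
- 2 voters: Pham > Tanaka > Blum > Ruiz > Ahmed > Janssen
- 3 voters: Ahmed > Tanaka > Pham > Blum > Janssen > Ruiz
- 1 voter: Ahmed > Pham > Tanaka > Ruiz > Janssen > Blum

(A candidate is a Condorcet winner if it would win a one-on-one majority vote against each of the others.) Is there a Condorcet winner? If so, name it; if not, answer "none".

Check each pair by majority over 15 ballots:
Janssen vs Ruiz: Janssen preferred on 3 ballots; Ruiz wins 12–3.
Janssen vs Tanaka: Janssen preferred on 0 ballots; Tanaka wins 15–0.
Janssen vs Blum: 4+1 = 5 for Janssen, 10 for Blum — Blum by 10–5.
Janssen vs Pham: 0 to 15, Pham.
Janssen vs Ahmed: 5 for Janssen, 10 for Ahmed — Ahmed by 10–5.
Ruiz vs Tanaka: 0 for Ruiz, 15 for Tanaka — Tanaka by 15–0.
Ruiz vs Blum: Ruiz preferred on 4+1 = 5 ballots; Blum wins 10–5.
Ruiz vs Pham: Ruiz preferred on 0 ballots; Pham wins 15–0.
Ruiz vs Ahmed: 4+5+2 = 11 for Ruiz, 4 for Ahmed — Ruiz by 11–4.
Tanaka vs Blum: Tanaka is ranked higher on 4+5+2+3+1 = 15 ballots, Blum on 0. Tanaka wins 15–0.
Tanaka vs Pham: 3 to 12, Pham.
Tanaka vs Ahmed: Tanaka is ranked higher on 4+5+2 = 11 ballots, Ahmed on 4. Tanaka wins 11–4.
Blum vs Pham: Blum preferred on 0 ballots; Pham wins 15–0.
Blum vs Ahmed: 5+2 = 7 for Blum, 8 for Ahmed — Ahmed by 8–7.
Pham vs Ahmed: 11 to 4, Pham.
Pham wins every pairwise contest, so Pham is the Condorcet winner.

Pham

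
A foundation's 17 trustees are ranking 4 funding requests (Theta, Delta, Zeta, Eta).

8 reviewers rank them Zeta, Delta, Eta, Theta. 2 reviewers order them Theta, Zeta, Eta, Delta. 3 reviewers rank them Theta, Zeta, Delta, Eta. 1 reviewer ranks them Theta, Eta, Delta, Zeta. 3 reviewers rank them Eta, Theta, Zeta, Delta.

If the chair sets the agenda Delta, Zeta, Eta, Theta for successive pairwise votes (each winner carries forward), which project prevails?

Round 1: Delta vs Zeta — 1–16, Zeta advances.
Round 2: Zeta vs Eta — 13–4, Zeta advances.
Round 3: Zeta vs Theta — 8–9, Theta advances.
Theta survives the agenda.

Theta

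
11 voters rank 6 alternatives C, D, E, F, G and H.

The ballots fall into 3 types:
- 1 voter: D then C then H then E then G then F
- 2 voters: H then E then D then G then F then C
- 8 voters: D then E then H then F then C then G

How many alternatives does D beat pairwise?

D against each rival (11 voters):
D–C: D 11–0.
D vs E: 9 to 2, D.
D vs F: D is ranked higher on 1+2+8 = 11 ballots, F on 0. D wins 11–0.
D–G: D 11–0.
D vs H: 9 to 2, D.
D beats C, E, F, G, H — 5 pairwise wins.

5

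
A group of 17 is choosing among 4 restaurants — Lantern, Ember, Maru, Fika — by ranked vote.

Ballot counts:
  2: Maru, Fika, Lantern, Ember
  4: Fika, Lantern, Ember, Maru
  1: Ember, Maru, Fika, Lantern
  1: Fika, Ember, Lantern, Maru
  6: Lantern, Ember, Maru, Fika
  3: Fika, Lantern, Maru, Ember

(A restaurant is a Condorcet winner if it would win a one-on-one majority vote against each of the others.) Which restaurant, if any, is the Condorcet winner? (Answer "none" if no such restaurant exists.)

none

Check each pair by majority over 17 ballots:
Lantern vs Ember: Lantern wins 15–2.
Lantern vs Maru: 4+1+6+3 = 14 for Lantern, 3 for Maru — Lantern by 14–3.
Lantern vs Fika: Fika, 11–6.
Ember vs Maru: Ember preferred on 4+1+1+6 = 12 ballots; Ember wins 12–5.
Ember vs Fika: Ember preferred on 1+6 = 7 ballots; Fika wins 10–7.
Maru vs Fika: Maru, 9–8.
No restaurant is unbeaten: Lantern loses to Fika; Ember loses to Lantern; Maru loses to Lantern; Fika loses to Maru. In particular Lantern > Maru > Fika > Lantern is a majority cycle — no Condorcet winner exists.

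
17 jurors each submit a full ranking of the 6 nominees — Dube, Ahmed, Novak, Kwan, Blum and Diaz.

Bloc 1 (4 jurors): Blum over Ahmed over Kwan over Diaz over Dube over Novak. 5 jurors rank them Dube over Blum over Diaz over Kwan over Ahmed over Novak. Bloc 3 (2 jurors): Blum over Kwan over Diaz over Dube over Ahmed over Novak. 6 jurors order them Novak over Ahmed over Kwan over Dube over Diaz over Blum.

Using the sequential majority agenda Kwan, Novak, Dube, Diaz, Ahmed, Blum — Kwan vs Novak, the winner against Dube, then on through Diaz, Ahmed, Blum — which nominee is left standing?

Round 1: Kwan vs Novak — 11–6, Kwan advances.
Round 2: Kwan vs Dube — 12–5, Kwan advances.
Round 3: Kwan vs Diaz — 12–5, Kwan advances.
Round 4: Kwan vs Ahmed — 7–10, Ahmed advances.
Round 5: Ahmed vs Blum — 6–11, Blum advances.
Blum survives the agenda.

Blum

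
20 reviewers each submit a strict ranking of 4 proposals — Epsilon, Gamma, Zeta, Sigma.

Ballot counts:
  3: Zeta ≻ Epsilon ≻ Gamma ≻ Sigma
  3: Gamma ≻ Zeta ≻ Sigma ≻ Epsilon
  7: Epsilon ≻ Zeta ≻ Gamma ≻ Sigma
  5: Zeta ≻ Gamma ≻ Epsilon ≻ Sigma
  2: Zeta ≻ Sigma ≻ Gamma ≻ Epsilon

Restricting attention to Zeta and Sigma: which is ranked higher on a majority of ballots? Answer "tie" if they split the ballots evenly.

Ballots ranking Zeta above Sigma: 3 + 3 + 7 + 5 + 2 = 20.
Ballots ranking Sigma above Zeta: 20 − 20 = 0.
Zeta wins the head-to-head 20–0.

Zeta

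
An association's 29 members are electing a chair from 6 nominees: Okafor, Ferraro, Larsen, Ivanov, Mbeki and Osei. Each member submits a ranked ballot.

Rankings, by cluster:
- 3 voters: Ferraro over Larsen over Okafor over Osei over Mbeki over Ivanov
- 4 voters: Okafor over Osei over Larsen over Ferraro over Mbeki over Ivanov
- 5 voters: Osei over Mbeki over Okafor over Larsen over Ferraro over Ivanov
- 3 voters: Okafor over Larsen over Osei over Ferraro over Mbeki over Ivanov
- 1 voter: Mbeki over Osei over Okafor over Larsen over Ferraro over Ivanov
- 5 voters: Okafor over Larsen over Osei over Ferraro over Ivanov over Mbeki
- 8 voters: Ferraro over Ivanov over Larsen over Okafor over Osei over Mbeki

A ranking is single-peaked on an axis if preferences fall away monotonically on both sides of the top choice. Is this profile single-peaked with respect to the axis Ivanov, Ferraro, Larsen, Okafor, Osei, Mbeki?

Axis positions: Ivanov=1, Ferraro=2, Larsen=3, Okafor=4, Osei=5, Mbeki=6.
Cluster 1 (peak Ferraro at position 2): ranking walks positions 2-3-4-5-6-1, expanding outward from the peak — single-peaked.
Cluster 2 (peak Okafor at position 4): ranking walks positions 4-5-3-2-6-1, expanding outward from the peak — single-peaked.
Cluster 3 (peak Osei at position 5): ranking walks positions 5-6-4-3-2-1, expanding outward from the peak — single-peaked.
Cluster 4 (peak Okafor at position 4): ranking walks positions 4-3-5-2-6-1, expanding outward from the peak — single-peaked.
Cluster 5 (peak Mbeki at position 6): ranking walks positions 6-5-4-3-2-1, expanding outward from the peak — single-peaked.
Cluster 6 (peak Okafor at position 4): ranking walks positions 4-3-5-2-1-6, expanding outward from the peak — single-peaked.
Cluster 7 (peak Ferraro at position 2): ranking walks positions 2-1-3-4-5-6, expanding outward from the peak — single-peaked.
Every ranking is single-peaked on this axis.

yes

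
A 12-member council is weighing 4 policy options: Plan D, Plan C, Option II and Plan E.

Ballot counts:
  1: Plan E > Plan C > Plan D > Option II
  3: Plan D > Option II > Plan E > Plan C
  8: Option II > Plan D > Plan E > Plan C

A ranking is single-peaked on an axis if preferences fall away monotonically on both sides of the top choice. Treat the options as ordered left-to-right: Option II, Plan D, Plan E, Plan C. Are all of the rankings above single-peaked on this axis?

Axis positions: Option II=1, Plan D=2, Plan E=3, Plan C=4.
Faction 1 (peak Plan E at position 3): ranking walks positions 3-4-2-1, expanding outward from the peak — single-peaked.
Faction 2 (peak Plan D at position 2): ranking walks positions 2-1-3-4, expanding outward from the peak — single-peaked.
Faction 3 (peak Option II at position 1): ranking walks positions 1-2-3-4, expanding outward from the peak — single-peaked.
Every ranking is single-peaked on this axis.

yes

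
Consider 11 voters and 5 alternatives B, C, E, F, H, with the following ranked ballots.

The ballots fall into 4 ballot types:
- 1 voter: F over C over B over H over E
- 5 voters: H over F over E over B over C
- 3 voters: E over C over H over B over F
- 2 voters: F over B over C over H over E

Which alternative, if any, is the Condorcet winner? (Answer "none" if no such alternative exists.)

Pairwise majorities:
B vs C: B, 7–4.
B–E: E 8–3.
B vs F: F wins 8–3.
B vs H: H, 8–3.
C–E: E 8–3.
C–F: F 8–3.
C vs H: C, 6–5.
E vs F: F, 8–3.
E–H: H 8–3.
F–H: H 8–3.
Every alternative loses at least once (B loses to E; C loses to B; E loses to F; F loses to H; H loses to C). The majority relation contains the cycle B → C → H → B, so there is no Condorcet winner.

none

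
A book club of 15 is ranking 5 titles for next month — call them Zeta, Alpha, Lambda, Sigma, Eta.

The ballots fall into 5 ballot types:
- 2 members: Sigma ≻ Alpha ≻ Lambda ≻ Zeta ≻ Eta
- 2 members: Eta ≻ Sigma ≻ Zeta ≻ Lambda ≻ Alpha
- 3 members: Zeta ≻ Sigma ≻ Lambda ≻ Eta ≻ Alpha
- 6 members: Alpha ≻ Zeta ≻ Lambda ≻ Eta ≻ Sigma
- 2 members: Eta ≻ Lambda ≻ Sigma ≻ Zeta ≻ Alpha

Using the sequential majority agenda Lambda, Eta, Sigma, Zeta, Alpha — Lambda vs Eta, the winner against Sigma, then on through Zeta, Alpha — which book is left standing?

Alpha

Round 1: Lambda vs Eta — 11–4, Lambda advances.
Round 2: Lambda vs Sigma — 8–7, Lambda advances.
Round 3: Lambda vs Zeta — 4–11, Zeta advances.
Round 4: Zeta vs Alpha — 7–8, Alpha advances.
Alpha survives the agenda.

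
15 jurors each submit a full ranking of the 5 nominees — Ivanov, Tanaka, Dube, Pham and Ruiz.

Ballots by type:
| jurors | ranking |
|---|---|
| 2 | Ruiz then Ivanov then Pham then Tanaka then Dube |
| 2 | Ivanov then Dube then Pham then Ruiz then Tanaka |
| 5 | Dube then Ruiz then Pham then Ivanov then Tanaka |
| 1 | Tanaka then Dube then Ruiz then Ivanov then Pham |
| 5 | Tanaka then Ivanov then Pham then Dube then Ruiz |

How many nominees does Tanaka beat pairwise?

1

Tanaka against each rival (15 jurors):
Tanaka vs Ivanov: 1+5 = 6 for Tanaka, 9 for Ivanov — Ivanov by 9–6.
Tanaka–Dube: Tanaka 8–7.
Tanaka vs Pham: Pham, 9–6.
Tanaka vs Ruiz: Ruiz wins 9–6.
Tanaka beats Dube; loses to Ivanov, Pham, Ruiz — 1 pairwise win.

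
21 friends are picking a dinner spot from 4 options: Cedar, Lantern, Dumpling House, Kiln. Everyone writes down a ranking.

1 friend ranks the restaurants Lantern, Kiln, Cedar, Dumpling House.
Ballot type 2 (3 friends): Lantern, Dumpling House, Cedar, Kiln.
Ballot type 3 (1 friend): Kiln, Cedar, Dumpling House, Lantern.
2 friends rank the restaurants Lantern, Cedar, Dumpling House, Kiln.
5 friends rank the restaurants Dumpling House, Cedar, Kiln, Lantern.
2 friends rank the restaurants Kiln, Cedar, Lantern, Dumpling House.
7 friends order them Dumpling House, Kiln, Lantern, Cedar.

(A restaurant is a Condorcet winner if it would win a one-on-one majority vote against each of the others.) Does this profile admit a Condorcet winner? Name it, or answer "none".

Pairwise majorities:
Cedar vs Lantern: Lantern wins 13–8.
Cedar vs Dumpling House: Dumpling House wins 15–6.
Cedar–Kiln: Kiln 11–10.
Lantern–Dumpling House: Dumpling House 13–8.
Lantern vs Kiln: Kiln wins 15–6.
Dumpling House vs Kiln: Dumpling House, 17–4.
Dumpling House beats each of Cedar, Lantern, Kiln — Dumpling House is the Condorcet winner.

Dumpling House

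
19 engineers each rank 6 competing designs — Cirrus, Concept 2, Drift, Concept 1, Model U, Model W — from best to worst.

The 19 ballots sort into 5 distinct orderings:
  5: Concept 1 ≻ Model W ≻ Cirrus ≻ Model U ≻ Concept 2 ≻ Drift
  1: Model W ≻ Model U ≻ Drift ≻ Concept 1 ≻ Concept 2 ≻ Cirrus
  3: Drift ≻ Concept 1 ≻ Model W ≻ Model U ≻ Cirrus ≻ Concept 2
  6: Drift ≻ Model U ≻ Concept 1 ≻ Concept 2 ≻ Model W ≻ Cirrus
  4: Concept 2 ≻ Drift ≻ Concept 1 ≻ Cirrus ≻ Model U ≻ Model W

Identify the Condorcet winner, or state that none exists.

Drift

Pairwise majorities:
Cirrus vs Concept 2: Cirrus preferred on 5+3 = 8 ballots; Concept 2 wins 11–8.
Cirrus vs Drift: 5 to 14, Drift.
Cirrus–Concept 1: Concept 1 19–0.
Cirrus vs Model U: 9 to 10, Model U.
Cirrus vs Model W: Model W wins 15–4.
Concept 2 vs Drift: Drift, 10–9.
Concept 2 vs Concept 1: Concept 1, 15–4.
Concept 2 vs Model U: Concept 2 is ranked higher on 4 ballots, Model U on 15. Model U wins 15–4.
Concept 2–Model W: Concept 2 10–9.
Drift vs Concept 1: 14 to 5, Drift.
Drift vs Model U: 3+6+4 = 13 for Drift, 6 for Model U — Drift by 13–6.
Drift vs Model W: Drift, 13–6.
Concept 1 vs Model U: Concept 1 wins 12–7.
Concept 1 vs Model W: 18 to 1, Concept 1.
Model U vs Model W: Model U, 10–9.
Drift beats each of Cirrus, Concept 2, Concept 1, Model U, Model W — Drift is the Condorcet winner.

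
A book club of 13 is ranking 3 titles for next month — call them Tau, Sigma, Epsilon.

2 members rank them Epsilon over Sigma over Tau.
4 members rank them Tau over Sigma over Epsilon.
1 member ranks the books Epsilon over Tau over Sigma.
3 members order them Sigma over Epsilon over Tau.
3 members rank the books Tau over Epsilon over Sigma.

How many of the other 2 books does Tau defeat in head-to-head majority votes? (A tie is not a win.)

Tau against each rival (13 members):
Tau vs Sigma: 8 to 5, Tau.
Tau vs Epsilon: Tau, 7–6.
Tau beats Sigma, Epsilon — 2 pairwise wins.

2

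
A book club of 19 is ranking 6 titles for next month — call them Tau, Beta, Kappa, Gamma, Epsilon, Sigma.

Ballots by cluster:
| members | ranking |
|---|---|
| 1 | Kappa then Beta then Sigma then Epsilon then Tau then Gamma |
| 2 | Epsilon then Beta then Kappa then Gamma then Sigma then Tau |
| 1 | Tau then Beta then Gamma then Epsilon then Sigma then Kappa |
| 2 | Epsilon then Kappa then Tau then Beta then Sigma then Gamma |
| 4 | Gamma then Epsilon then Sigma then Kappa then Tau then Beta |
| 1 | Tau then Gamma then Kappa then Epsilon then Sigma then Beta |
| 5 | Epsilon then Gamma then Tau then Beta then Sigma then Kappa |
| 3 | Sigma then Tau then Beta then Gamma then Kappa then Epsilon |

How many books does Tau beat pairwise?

2

Tau against each rival (19 members):
Tau vs Beta: Tau wins 16–3.
Tau vs Kappa: 10 to 9, Tau.
Tau vs Gamma: Gamma, 11–8.
Tau vs Epsilon: Epsilon wins 14–5.
Tau vs Sigma: Sigma, 10–9.
Tau beats Beta, Kappa; loses to Gamma, Epsilon, Sigma — 2 pairwise wins.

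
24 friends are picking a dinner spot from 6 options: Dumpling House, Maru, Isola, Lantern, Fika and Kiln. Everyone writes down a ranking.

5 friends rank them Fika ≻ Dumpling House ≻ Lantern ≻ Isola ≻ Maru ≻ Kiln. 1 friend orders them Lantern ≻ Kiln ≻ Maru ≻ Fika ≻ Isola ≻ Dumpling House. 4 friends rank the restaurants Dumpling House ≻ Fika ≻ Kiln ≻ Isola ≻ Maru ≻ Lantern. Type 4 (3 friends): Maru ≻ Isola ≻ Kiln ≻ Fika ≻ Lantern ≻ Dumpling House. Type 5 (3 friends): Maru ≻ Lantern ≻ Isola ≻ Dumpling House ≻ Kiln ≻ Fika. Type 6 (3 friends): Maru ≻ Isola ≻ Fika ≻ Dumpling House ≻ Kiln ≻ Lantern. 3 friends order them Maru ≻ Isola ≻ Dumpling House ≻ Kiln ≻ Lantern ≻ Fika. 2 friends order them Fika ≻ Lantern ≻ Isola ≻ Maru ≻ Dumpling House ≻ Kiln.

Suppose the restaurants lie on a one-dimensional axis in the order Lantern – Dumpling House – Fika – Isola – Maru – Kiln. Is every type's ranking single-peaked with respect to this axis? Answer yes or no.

Axis positions: Lantern=1, Dumpling House=2, Fika=3, Isola=4, Maru=5, Kiln=6.
Type 1 (peak Fika at position 3): ranking walks positions 3-2-1-4-5-6, expanding outward from the peak — single-peaked.
Type 2: ranking walks positions 1-6-5-3-4-2; Kiln is ranked above Dumpling House even though Dumpling House lies between Kiln and the peak Lantern on the axis — preferences dip and rise again. Not single-peaked.
Type 3: ranking walks positions 2-3-6-4-5-1; Kiln is ranked above Isola even though Isola lies between Kiln and the peak Dumpling House on the axis — preferences dip and rise again. Not single-peaked.
Type 4: ranking walks positions 5-4-6-3-1-2; Lantern is ranked above Dumpling House even though Dumpling House lies between Lantern and the peak Maru on the axis — preferences dip and rise again. Not single-peaked.
Type 5: ranking walks positions 5-1-4-2-6-3; Lantern is ranked above Isola even though Isola lies between Lantern and the peak Maru on the axis — preferences dip and rise again. Not single-peaked.
Type 6 (peak Maru at position 5): ranking walks positions 5-4-3-2-6-1, expanding outward from the peak — single-peaked.
Type 7: ranking walks positions 5-4-2-6-1-3; Dumpling House is ranked above Fika even though Fika lies between Dumpling House and the peak Maru on the axis — preferences dip and rise again. Not single-peaked.
Type 8: ranking walks positions 3-1-4-5-2-6; Lantern is ranked above Dumpling House even though Dumpling House lies between Lantern and the peak Fika on the axis — preferences dip and rise again. Not single-peaked.
Type 2 violates single-peakedness, so the profile is not single-peaked on this axis.

no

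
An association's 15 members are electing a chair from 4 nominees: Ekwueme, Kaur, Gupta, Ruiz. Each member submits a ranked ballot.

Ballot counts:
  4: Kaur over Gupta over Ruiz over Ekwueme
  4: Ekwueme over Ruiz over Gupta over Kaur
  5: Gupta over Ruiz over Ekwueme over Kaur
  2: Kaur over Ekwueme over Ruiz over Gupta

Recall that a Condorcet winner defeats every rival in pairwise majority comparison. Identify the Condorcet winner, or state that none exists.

Gupta

Check each pair by majority over 15 ballots:
Ekwueme vs Kaur: Ekwueme preferred on 4+5 = 9 ballots; Ekwueme wins 9–6.
Ekwueme vs Gupta: 6 to 9, Gupta.
Ekwueme vs Ruiz: Ekwueme is ranked higher on 4+2 = 6 ballots, Ruiz on 9. Ruiz wins 9–6.
Kaur vs Gupta: 4+2 = 6 for Kaur, 9 for Gupta — Gupta by 9–6.
Kaur vs Ruiz: 6 to 9, Ruiz.
Gupta vs Ruiz: 9 to 6, Gupta.
Gupta beats each of Ekwueme, Kaur, Ruiz — Gupta is the Condorcet winner.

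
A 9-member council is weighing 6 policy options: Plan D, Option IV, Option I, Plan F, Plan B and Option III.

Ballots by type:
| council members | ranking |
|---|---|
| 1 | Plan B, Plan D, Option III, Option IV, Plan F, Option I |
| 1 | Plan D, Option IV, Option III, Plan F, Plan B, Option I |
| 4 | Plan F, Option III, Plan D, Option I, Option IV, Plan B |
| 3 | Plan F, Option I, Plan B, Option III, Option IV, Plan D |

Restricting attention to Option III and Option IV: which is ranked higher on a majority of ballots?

Option III

Ballots ranking Option III above Option IV: 1 + 4 + 3 = 8.
Ballots ranking Option IV above Option III: 9 − 8 = 1.
Option III wins the head-to-head 8–1.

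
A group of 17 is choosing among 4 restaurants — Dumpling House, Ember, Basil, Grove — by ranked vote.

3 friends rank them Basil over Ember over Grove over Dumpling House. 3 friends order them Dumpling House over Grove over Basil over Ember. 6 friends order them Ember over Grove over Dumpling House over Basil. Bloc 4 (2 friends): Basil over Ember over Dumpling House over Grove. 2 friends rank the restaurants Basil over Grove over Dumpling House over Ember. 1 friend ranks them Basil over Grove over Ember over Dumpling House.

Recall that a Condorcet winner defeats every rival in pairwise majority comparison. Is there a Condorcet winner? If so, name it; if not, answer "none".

none

Check each pair by majority over 17 ballots:
Dumpling House vs Ember: Ember, 12–5.
Dumpling House vs Basil: Dumpling House preferred on 3+6 = 9 ballots; Dumpling House wins 9–8.
Dumpling House–Grove: Grove 12–5.
Ember–Basil: Basil 11–6.
Ember vs Grove: Ember wins 11–6.
Basil–Grove: Grove 9–8.
Every restaurant loses at least once (Dumpling House loses to Ember; Ember loses to Basil; Basil loses to Dumpling House; Grove loses to Ember). The majority relation contains the cycle Dumpling House beats Basil beats Ember beats Dumpling House, so there is no Condorcet winner.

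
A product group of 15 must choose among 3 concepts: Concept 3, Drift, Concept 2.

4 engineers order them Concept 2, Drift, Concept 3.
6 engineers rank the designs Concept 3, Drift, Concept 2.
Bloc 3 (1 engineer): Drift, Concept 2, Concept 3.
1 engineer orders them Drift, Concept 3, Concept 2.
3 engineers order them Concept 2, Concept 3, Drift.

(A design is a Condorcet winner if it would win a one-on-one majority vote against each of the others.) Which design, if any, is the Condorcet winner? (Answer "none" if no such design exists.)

Pairwise majorities:
Concept 3 vs Drift: Concept 3 is ranked higher on 6+3 = 9 ballots, Drift on 6. Concept 3 wins 9–6.
Concept 3 vs Concept 2: Concept 2 wins 8–7.
Drift vs Concept 2: Drift, 8–7.
Every design loses at least once (Concept 3 loses to Concept 2; Drift loses to Concept 3; Concept 2 loses to Drift). The majority relation contains the cycle Concept 3 beats Drift beats Concept 2 beats Concept 3, so there is no Condorcet winner.

none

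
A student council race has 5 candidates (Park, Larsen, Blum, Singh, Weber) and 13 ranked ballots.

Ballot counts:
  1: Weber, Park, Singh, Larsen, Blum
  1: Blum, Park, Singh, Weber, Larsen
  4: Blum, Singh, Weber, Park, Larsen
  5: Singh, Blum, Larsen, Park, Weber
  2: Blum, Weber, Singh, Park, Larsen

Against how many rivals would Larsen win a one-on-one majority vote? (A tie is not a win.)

0

Larsen against each rival (13 voters):
Larsen vs Park: Park wins 8–5.
Larsen vs Blum: Blum wins 12–1.
Larsen vs Singh: Larsen is ranked higher on 0 ballots, Singh on 13. Singh wins 13–0.
Larsen vs Weber: Weber, 8–5.
Larsen beats no one; loses to Park, Blum, Singh, Weber — 0 pairwise wins.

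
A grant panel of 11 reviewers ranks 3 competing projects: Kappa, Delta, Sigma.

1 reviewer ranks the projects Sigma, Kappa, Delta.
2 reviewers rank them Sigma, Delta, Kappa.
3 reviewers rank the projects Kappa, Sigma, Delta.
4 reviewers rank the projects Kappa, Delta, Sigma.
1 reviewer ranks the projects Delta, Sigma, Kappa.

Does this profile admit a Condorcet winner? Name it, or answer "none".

Check each pair by majority over 11 ballots:
Kappa vs Delta: Kappa wins 8–3.
Kappa vs Sigma: Kappa wins 7–4.
Delta vs Sigma: Sigma, 6–5.
Kappa wins every pairwise contest, so Kappa is the Condorcet winner.

Kappa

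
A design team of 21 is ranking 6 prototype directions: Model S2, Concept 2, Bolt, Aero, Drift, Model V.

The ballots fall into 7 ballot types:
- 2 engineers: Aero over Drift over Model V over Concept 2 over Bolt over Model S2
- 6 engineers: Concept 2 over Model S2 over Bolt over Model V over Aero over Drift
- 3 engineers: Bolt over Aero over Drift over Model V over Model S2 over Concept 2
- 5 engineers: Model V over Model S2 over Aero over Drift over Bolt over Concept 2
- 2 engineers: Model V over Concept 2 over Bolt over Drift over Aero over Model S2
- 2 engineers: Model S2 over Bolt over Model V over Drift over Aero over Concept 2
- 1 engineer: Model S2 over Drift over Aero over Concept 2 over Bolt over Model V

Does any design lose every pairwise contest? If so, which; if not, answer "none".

none

Head-to-head results (21 engineers):
Model S2 vs Concept 2: Model S2 is ranked higher on 3+5+2+1 = 11 ballots, Concept 2 on 10. Model S2 wins 11–10.
Model S2 vs Bolt: Model S2 wins 14–7.
Model S2 vs Aero: Model S2 wins 14–7.
Model S2 vs Drift: Model S2, 14–7.
Model S2–Model V: Model V 12–9.
Concept 2–Bolt: Concept 2 11–10.
Concept 2–Aero: Aero 13–8.
Concept 2 vs Drift: Drift, 13–8.
Concept 2 vs Model V: 7 to 14, Model V.
Bolt vs Aero: 6+3+2+2 = 13 for Bolt, 8 for Aero — Bolt by 13–8.
Bolt–Drift: Bolt 13–8.
Bolt vs Model V: Bolt is ranked higher on 6+3+2+1 = 12 ballots, Model V on 9. Bolt wins 12–9.
Aero vs Drift: 16 to 5, Aero.
Aero–Model V: Model V 15–6.
Drift vs Model V: Model V, 15–6.
No design is winless: Model S2 beats Concept 2; Concept 2 beats Bolt; Bolt beats Aero; Aero beats Concept 2; Drift beats Concept 2; Model V beats Model S2. There is no Condorcet loser.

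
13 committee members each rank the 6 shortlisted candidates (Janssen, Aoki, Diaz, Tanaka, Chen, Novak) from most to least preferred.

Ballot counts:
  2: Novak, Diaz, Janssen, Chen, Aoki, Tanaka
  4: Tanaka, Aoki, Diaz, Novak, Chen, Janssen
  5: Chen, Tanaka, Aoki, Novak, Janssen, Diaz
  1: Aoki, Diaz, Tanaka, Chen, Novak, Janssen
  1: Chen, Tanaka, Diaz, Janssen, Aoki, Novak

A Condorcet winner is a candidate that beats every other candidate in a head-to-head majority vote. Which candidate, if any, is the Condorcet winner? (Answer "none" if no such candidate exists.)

Check each pair by majority over 13 ballots:
Janssen vs Aoki: 3 to 10, Aoki.
Janssen vs Diaz: Janssen is ranked higher on 5 ballots, Diaz on 8. Diaz wins 8–5.
Janssen vs Tanaka: 2 to 11, Tanaka.
Janssen vs Chen: 2 for Janssen, 11 for Chen — Chen by 11–2.
Janssen vs Novak: Janssen preferred on 1 ballot; Novak wins 12–1.
Aoki vs Diaz: Aoki is ranked higher on 4+5+1 = 10 ballots, Diaz on 3. Aoki wins 10–3.
Aoki vs Tanaka: Aoki is ranked higher on 2+1 = 3 ballots, Tanaka on 10. Tanaka wins 10–3.
Aoki vs Chen: Aoki is ranked higher on 4+1 = 5 ballots, Chen on 8. Chen wins 8–5.
Aoki vs Novak: Aoki is ranked higher on 4+5+1+1 = 11 ballots, Novak on 2. Aoki wins 11–2.
Diaz vs Tanaka: Diaz preferred on 2+1 = 3 ballots; Tanaka wins 10–3.
Diaz vs Chen: 7 to 6, Diaz.
Diaz vs Novak: 6 to 7, Novak.
Tanaka vs Chen: 5 to 8, Chen.
Tanaka vs Novak: Tanaka is ranked higher on 4+5+1+1 = 11 ballots, Novak on 2. Tanaka wins 11–2.
Chen vs Novak: Chen preferred on 5+1+1 = 7 ballots; Chen wins 7–6.
No candidate is unbeaten: Janssen loses to Aoki; Aoki loses to Tanaka; Diaz loses to Aoki; Tanaka loses to Chen; Chen loses to Diaz; Novak loses to Aoki. In particular Aoki → Diaz → Chen → Aoki is a majority cycle — no Condorcet winner exists.

none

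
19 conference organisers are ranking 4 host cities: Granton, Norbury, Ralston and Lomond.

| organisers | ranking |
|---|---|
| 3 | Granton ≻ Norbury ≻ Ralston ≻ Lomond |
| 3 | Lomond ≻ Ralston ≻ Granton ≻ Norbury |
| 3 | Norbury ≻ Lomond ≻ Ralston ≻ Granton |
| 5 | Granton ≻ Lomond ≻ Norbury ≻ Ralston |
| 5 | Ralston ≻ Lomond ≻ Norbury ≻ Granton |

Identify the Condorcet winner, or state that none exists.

Lomond

Head-to-head results (19 organisers):
Granton vs Norbury: Granton wins 11–8.
Granton vs Ralston: Ralston wins 11–8.
Granton vs Lomond: Lomond, 11–8.
Norbury vs Ralston: Norbury wins 11–8.
Norbury–Lomond: Lomond 13–6.
Ralston vs Lomond: Lomond, 11–8.
Lomond wins every pairwise contest, so Lomond is the Condorcet winner.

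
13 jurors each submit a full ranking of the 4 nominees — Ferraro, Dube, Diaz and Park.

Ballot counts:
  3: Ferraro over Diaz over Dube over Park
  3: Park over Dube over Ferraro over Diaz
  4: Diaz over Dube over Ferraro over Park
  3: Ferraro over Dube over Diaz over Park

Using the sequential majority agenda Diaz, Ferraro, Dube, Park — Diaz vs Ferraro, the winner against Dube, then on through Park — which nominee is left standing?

Dube

Round 1: Diaz vs Ferraro — 4–9, Ferraro advances.
Round 2: Ferraro vs Dube — 6–7, Dube advances.
Round 3: Dube vs Park — 10–3, Dube advances.
The agenda winner is Dube.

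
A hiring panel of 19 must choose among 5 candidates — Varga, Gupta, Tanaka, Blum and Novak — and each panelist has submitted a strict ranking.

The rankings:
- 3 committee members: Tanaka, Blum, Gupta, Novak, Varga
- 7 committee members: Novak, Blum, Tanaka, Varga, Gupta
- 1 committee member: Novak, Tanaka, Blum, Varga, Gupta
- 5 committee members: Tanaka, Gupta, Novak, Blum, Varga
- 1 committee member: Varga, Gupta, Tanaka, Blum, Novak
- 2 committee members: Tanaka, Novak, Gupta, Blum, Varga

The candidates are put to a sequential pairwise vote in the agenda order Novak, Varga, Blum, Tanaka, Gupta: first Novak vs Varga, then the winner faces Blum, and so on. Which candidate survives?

Round 1: Novak vs Varga — 18–1, Novak advances.
Round 2: Novak vs Blum — 15–4, Novak advances.
Round 3: Novak vs Tanaka — 8–11, Tanaka advances.
Round 4: Tanaka vs Gupta — 18–1, Tanaka advances.
Tanaka survives the agenda.

Tanaka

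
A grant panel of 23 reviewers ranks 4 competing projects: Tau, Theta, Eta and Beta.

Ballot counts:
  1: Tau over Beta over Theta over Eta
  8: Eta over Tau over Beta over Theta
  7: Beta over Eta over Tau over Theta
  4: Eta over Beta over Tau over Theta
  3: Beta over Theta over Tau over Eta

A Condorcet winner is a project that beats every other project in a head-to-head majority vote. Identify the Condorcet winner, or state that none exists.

Eta

Head-to-head results (23 reviewers):
Tau vs Theta: Tau wins 20–3.
Tau vs Eta: Tau is ranked higher on 1+3 = 4 ballots, Eta on 19. Eta wins 19–4.
Tau vs Beta: Tau is ranked higher on 1+8 = 9 ballots, Beta on 14. Beta wins 14–9.
Theta vs Eta: Eta, 19–4.
Theta vs Beta: Theta preferred on 0 ballots; Beta wins 23–0.
Eta vs Beta: Eta, 12–11.
Eta defeats every rival head-to-head and is the Condorcet winner.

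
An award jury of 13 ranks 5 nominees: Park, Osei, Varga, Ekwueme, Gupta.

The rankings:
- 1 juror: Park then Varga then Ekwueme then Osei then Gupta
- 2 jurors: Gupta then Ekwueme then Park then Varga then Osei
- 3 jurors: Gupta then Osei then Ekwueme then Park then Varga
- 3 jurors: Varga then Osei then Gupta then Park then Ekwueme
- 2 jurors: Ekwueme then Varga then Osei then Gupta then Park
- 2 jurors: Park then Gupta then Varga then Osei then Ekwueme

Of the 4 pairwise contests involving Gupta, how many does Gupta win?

Gupta against each rival (13 jurors):
Gupta vs Park: 10 to 3, Gupta.
Gupta vs Osei: Gupta wins 7–6.
Gupta vs Varga: 2+3+2 = 7 for Gupta, 6 for Varga — Gupta by 7–6.
Gupta vs Ekwueme: Gupta, 10–3.
Gupta beats Park, Osei, Varga, Ekwueme — 4 pairwise wins.

4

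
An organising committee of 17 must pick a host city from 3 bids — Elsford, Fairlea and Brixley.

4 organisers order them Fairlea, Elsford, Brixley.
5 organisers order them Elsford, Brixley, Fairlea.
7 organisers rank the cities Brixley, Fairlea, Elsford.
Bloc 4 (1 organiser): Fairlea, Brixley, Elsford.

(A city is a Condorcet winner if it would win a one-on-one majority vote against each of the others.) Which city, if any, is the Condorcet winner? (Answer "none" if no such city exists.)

Head-to-head results (17 organisers):
Elsford vs Fairlea: Fairlea wins 12–5.
Elsford vs Brixley: Elsford, 9–8.
Fairlea–Brixley: Brixley 12–5.
Each city drops at least one matchup (Elsford loses to Fairlea; Fairlea loses to Brixley; Brixley loses to Elsford); the cycle Elsford beats Brixley beats Fairlea beats Elsford rules out a Condorcet winner.

none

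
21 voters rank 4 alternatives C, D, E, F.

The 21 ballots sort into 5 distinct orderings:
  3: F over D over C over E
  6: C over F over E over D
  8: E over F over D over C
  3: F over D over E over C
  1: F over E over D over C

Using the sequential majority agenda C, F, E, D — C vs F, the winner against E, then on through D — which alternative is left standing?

Round 1: C vs F — 6–15, F advances.
Round 2: F vs E — 13–8, F advances.
Round 3: F vs D — 21–0, F advances.
F survives the agenda.

F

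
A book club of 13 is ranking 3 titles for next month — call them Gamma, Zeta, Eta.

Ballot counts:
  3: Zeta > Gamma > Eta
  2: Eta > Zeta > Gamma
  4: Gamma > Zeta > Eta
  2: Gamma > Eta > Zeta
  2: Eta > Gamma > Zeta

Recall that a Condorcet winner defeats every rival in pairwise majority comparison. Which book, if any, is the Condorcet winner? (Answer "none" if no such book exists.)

Gamma

Check each pair by majority over 13 ballots:
Gamma–Zeta: Gamma 8–5.
Gamma vs Eta: Gamma wins 9–4.
Zeta vs Eta: Zeta wins 7–6.
Only Gamma has no losses; Gamma is the Condorcet winner.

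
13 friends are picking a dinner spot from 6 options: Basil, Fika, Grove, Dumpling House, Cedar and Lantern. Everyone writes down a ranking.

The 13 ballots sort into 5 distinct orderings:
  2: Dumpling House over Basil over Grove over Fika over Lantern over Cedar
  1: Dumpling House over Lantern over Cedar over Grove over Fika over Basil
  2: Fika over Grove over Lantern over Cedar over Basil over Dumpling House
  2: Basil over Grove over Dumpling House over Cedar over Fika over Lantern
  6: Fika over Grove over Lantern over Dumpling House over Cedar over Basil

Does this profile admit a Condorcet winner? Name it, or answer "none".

Head-to-head results (13 friends):
Basil vs Fika: Fika, 9–4.
Basil vs Grove: 2+2 = 4 for Basil, 9 for Grove — Grove by 9–4.
Basil–Dumpling House: Dumpling House 9–4.
Basil–Cedar: Cedar 9–4.
Basil–Lantern: Lantern 9–4.
Fika–Grove: Fika 8–5.
Fika vs Dumpling House: Fika wins 8–5.
Fika vs Cedar: Fika preferred on 2+2+6 = 10 ballots; Fika wins 10–3.
Fika vs Lantern: Fika, 12–1.
Grove vs Dumpling House: Grove, 10–3.
Grove vs Cedar: Grove preferred on 2+2+2+6 = 12 ballots; Grove wins 12–1.
Grove vs Lantern: Grove preferred on 2+2+2+6 = 12 ballots; Grove wins 12–1.
Dumpling House vs Cedar: Dumpling House wins 11–2.
Dumpling House vs Lantern: 5 to 8, Lantern.
Cedar vs Lantern: 2 for Cedar, 11 for Lantern — Lantern by 11–2.
Fika defeats every rival head-to-head and is the Condorcet winner.

Fika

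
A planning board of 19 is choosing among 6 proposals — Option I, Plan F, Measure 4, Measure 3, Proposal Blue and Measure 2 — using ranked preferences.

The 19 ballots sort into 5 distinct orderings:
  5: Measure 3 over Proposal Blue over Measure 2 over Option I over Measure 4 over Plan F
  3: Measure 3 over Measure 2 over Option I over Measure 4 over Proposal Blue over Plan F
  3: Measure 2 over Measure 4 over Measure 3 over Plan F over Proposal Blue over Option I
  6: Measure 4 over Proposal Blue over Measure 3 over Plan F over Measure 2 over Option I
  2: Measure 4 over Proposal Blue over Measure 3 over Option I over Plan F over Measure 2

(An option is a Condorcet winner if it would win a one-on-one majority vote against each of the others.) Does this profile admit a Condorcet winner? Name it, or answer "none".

Check each pair by majority over 19 ballots:
Option I vs Plan F: 10 to 9, Option I.
Option I vs Measure 4: Measure 4 wins 11–8.
Option I vs Measure 3: 0 to 19, Measure 3.
Option I vs Proposal Blue: Proposal Blue, 16–3.
Option I vs Measure 2: Option I preferred on 2 ballots; Measure 2 wins 17–2.
Plan F vs Measure 4: Plan F is ranked higher on 0 ballots, Measure 4 on 19. Measure 4 wins 19–0.
Plan F vs Measure 3: Plan F preferred on 0 ballots; Measure 3 wins 19–0.
Plan F vs Proposal Blue: 3 to 16, Proposal Blue.
Plan F vs Measure 2: Plan F is ranked higher on 6+2 = 8 ballots, Measure 2 on 11. Measure 2 wins 11–8.
Measure 4 vs Measure 3: Measure 4 is ranked higher on 3+6+2 = 11 ballots, Measure 3 on 8. Measure 4 wins 11–8.
Measure 4 vs Proposal Blue: Measure 4 wins 14–5.
Measure 4 vs Measure 2: Measure 4 is ranked higher on 6+2 = 8 ballots, Measure 2 on 11. Measure 2 wins 11–8.
Measure 3 vs Proposal Blue: 11 to 8, Measure 3.
Measure 3–Measure 2: Measure 3 16–3.
Proposal Blue vs Measure 2: Proposal Blue is ranked higher on 5+6+2 = 13 ballots, Measure 2 on 6. Proposal Blue wins 13–6.
Each option drops at least one matchup (Option I loses to Measure 4; Plan F loses to Option I; Measure 4 loses to Measure 2; Measure 3 loses to Measure 4; Proposal Blue loses to Measure 4; Measure 2 loses to Measure 3); the cycle Measure 4 > Measure 3 > Measure 2 > Measure 4 rules out a Condorcet winner.

none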